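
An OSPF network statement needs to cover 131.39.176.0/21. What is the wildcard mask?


Subnet mask: 255.255.248.0
Wildcard = 255.255.255.255 - subnet mask
255 - 255 = 0
255 - 255 = 0
255 - 248 = 7
255 - 0 = 255
Wildcard: 0.0.7.255


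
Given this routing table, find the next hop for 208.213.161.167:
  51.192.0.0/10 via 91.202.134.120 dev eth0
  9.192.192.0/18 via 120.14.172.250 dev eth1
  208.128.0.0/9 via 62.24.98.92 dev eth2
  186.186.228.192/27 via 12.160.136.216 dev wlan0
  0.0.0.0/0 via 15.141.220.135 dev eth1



Longest prefix match for 208.213.161.167:
  /10 51.192.0.0: no
  /18 9.192.192.0: no
  /9 208.128.0.0: MATCH
  /27 186.186.228.192: no
  /0 0.0.0.0: MATCH
Selected: next-hop 62.24.98.92 via eth2 (matched /9)


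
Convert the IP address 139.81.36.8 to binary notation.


139 = 10001011
81 = 01010001
36 = 00100100
8 = 00001000
Binary: 10001011.01010001.00100100.00001000


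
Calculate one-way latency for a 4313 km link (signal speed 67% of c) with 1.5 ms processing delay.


Speed = 0.67 * 3e5 km/s = 201000 km/s
Propagation delay = 4313 / 201000 = 0.0215 s = 21.4577 ms
Processing delay = 1.5 ms
Total one-way latency = 22.9577 ms


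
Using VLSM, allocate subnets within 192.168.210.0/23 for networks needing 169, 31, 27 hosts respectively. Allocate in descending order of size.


169 hosts -> /24 (254 usable): 192.168.210.0/24
31 hosts -> /26 (62 usable): 192.168.211.0/26
27 hosts -> /27 (30 usable): 192.168.211.64/27
Allocation: 192.168.210.0/24 (169 hosts, 254 usable); 192.168.211.0/26 (31 hosts, 62 usable); 192.168.211.64/27 (27 hosts, 30 usable)


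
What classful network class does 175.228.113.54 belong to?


First octet: 175
Binary: 10101111
10xxxxxx -> Class B (128-191)
Class B, default mask 255.255.0.0 (/16)


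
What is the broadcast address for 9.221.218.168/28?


Network: 9.221.218.160/28
Host bits = 4
Set all host bits to 1:
Broadcast: 9.221.218.175


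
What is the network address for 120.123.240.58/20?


IP:   01111000.01111011.11110000.00111010
Mask: 11111111.11111111.11110000.00000000
AND operation:
Net:  01111000.01111011.11110000.00000000
Network: 120.123.240.0/20


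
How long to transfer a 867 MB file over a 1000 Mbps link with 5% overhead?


Effective throughput = 1000 * (1 - 5/100) = 950 Mbps
File size in Mb = 867 * 8 = 6936 Mb
Time = 6936 / 950
Time = 7.3011 seconds


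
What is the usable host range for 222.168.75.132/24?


Network: 222.168.75.0
Broadcast: 222.168.75.255
First usable = network + 1
Last usable = broadcast - 1
Range: 222.168.75.1 to 222.168.75.254


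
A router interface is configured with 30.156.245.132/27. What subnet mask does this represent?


/27 means 27 network bits, 5 host bits
Binary: 11111111111111111111111111100000
Mask: 255.255.255.224


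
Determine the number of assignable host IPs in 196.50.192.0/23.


Host bits = 32 - 23 = 9
Total addresses = 2^9 = 512
Usable = total - 2 (network and broadcast)
Usable hosts: 510


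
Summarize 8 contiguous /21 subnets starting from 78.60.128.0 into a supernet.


Original prefix: /21
Number of subnets: 8 = 2^3
New prefix = 21 - 3 = 18
Supernet: 78.60.128.0/18


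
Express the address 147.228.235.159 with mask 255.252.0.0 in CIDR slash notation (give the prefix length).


Binary: 11111111.11111100.00000000.00000000
Count leading 1s
Prefix: /14


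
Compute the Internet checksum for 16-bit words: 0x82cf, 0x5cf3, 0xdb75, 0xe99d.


Sum all words (with carry folding):
+ 0x82cf = 0x82cf
+ 0x5cf3 = 0xdfc2
+ 0xdb75 = 0xbb38
+ 0xe99d = 0xa4d6
One's complement: ~0xa4d6
Checksum = 0x5b29


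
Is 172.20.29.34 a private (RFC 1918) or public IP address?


RFC 1918 private ranges:
  10.0.0.0/8 (10.0.0.0 - 10.255.255.255)
  172.16.0.0/12 (172.16.0.0 - 172.31.255.255)
  192.168.0.0/16 (192.168.0.0 - 192.168.255.255)
Private (in 172.16.0.0/12)


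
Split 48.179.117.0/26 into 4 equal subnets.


New prefix = 26 + 2 = 28
Each subnet has 16 addresses
  48.179.117.0/28
  48.179.117.16/28
  48.179.117.32/28
  48.179.117.48/28
Subnets: 48.179.117.0/28, 48.179.117.16/28, 48.179.117.32/28, 48.179.117.48/28


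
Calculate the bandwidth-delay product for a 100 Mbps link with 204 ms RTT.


BDP = bandwidth * RTT
= 100 Mbps * 204 ms
= 100 * 1e6 * 204 / 1000 bits
= 20400000 bits
= 2550000 bytes
= 2490.2344 KB
BDP = 20400000 bits (2550000 bytes)


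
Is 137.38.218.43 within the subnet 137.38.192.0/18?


Subnet network: 137.38.192.0
Test IP AND mask: 137.38.192.0
Yes, 137.38.218.43 is in 137.38.192.0/18


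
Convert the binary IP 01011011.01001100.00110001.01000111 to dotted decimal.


01011011 = 91
01001100 = 76
00110001 = 49
01000111 = 71
IP: 91.76.49.71


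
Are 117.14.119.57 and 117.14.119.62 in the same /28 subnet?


Mask: 255.255.255.240
117.14.119.57 AND mask = 117.14.119.48
117.14.119.62 AND mask = 117.14.119.48
Yes, same subnet (117.14.119.48)


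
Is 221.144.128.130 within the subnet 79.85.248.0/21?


Subnet network: 79.85.248.0
Test IP AND mask: 221.144.128.0
No, 221.144.128.130 is not in 79.85.248.0/21


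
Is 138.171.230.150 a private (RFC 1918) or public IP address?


RFC 1918 private ranges:
  10.0.0.0/8 (10.0.0.0 - 10.255.255.255)
  172.16.0.0/12 (172.16.0.0 - 172.31.255.255)
  192.168.0.0/16 (192.168.0.0 - 192.168.255.255)
Public (not in any RFC 1918 range)


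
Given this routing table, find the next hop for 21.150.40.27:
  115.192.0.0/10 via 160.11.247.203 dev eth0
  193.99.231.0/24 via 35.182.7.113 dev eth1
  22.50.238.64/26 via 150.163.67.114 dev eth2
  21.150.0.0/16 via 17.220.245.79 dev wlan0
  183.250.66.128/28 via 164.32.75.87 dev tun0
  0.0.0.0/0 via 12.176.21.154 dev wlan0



Longest prefix match for 21.150.40.27:
  /10 115.192.0.0: no
  /24 193.99.231.0: no
  /26 22.50.238.64: no
  /16 21.150.0.0: MATCH
  /28 183.250.66.128: no
  /0 0.0.0.0: MATCH
Selected: next-hop 17.220.245.79 via wlan0 (matched /16)


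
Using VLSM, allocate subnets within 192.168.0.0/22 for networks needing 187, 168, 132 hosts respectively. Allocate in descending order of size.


187 hosts -> /24 (254 usable): 192.168.0.0/24
168 hosts -> /24 (254 usable): 192.168.1.0/24
132 hosts -> /24 (254 usable): 192.168.2.0/24
Allocation: 192.168.0.0/24 (187 hosts, 254 usable); 192.168.1.0/24 (168 hosts, 254 usable); 192.168.2.0/24 (132 hosts, 254 usable)


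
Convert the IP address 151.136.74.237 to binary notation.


151 = 10010111
136 = 10001000
74 = 01001010
237 = 11101101
Binary: 10010111.10001000.01001010.11101101


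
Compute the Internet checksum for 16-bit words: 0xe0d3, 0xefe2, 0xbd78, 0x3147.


Sum all words (with carry folding):
+ 0xe0d3 = 0xe0d3
+ 0xefe2 = 0xd0b6
+ 0xbd78 = 0x8e2f
+ 0x3147 = 0xbf76
One's complement: ~0xbf76
Checksum = 0x4089


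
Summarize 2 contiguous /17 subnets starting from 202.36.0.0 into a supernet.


Original prefix: /17
Number of subnets: 2 = 2^1
New prefix = 17 - 1 = 16
Supernet: 202.36.0.0/16


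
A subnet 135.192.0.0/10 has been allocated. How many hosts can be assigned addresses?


Host bits = 32 - 10 = 22
Total addresses = 2^22 = 4194304
Usable = total - 2 (network and broadcast)
Usable hosts: 4194302


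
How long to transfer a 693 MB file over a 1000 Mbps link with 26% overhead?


Effective throughput = 1000 * (1 - 26/100) = 740 Mbps
File size in Mb = 693 * 8 = 5544 Mb
Time = 5544 / 740
Time = 7.4919 seconds


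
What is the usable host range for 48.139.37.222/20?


Network: 48.139.32.0
Broadcast: 48.139.47.255
First usable = network + 1
Last usable = broadcast - 1
Range: 48.139.32.1 to 48.139.47.254


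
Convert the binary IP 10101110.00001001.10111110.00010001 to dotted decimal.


10101110 = 174
00001001 = 9
10111110 = 190
00010001 = 17
IP: 174.9.190.17


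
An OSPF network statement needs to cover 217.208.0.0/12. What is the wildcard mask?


Subnet mask: 255.240.0.0
Wildcard = 255.255.255.255 - subnet mask
255 - 255 = 0
255 - 240 = 15
255 - 0 = 255
255 - 0 = 255
Wildcard: 0.15.255.255


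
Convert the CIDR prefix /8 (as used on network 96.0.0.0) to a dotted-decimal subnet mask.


/8 means 8 network bits, 24 host bits
Binary: 11111111000000000000000000000000
Mask: 255.0.0.0


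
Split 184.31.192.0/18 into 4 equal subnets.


New prefix = 18 + 2 = 20
Each subnet has 4096 addresses
  184.31.192.0/20
  184.31.208.0/20
  184.31.224.0/20
  184.31.240.0/20
Subnets: 184.31.192.0/20, 184.31.208.0/20, 184.31.224.0/20, 184.31.240.0/20


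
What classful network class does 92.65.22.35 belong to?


First octet: 92
Binary: 01011100
0xxxxxxx -> Class A (1-126)
Class A, default mask 255.0.0.0 (/8)


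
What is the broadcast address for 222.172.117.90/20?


Network: 222.172.112.0/20
Host bits = 12
Set all host bits to 1:
Broadcast: 222.172.127.255


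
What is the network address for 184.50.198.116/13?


IP:   10111000.00110010.11000110.01110100
Mask: 11111111.11111000.00000000.00000000
AND operation:
Net:  10111000.00110000.00000000.00000000
Network: 184.48.0.0/13


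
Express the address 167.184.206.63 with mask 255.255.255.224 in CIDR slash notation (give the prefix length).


Binary: 11111111.11111111.11111111.11100000
Count leading 1s
Prefix: /27


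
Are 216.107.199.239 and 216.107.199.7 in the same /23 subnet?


Mask: 255.255.254.0
216.107.199.239 AND mask = 216.107.198.0
216.107.199.7 AND mask = 216.107.198.0
Yes, same subnet (216.107.198.0)


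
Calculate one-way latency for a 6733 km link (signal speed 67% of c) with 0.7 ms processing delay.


Speed = 0.67 * 3e5 km/s = 201000 km/s
Propagation delay = 6733 / 201000 = 0.0335 s = 33.4975 ms
Processing delay = 0.7 ms
Total one-way latency = 34.1975 ms


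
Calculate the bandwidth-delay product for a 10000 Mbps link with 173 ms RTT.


BDP = bandwidth * RTT
= 10000 Mbps * 173 ms
= 10000 * 1e6 * 173 / 1000 bits
= 1730000000 bits
= 216250000 bytes
= 211181.6406 KB
BDP = 1730000000 bits (216250000 bytes)


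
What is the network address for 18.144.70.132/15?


IP:   00010010.10010000.01000110.10000100
Mask: 11111111.11111110.00000000.00000000
AND operation:
Net:  00010010.10010000.00000000.00000000
Network: 18.144.0.0/15


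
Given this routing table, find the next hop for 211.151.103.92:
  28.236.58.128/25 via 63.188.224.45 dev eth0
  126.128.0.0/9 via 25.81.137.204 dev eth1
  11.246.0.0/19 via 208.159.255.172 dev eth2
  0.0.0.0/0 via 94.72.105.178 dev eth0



Longest prefix match for 211.151.103.92:
  /25 28.236.58.128: no
  /9 126.128.0.0: no
  /19 11.246.0.0: no
  /0 0.0.0.0: MATCH
Selected: next-hop 94.72.105.178 via eth0 (matched /0)


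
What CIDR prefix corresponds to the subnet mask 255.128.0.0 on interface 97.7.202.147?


Binary: 11111111.10000000.00000000.00000000
Count leading 1s
Prefix: /9


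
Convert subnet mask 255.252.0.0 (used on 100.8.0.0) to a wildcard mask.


Subnet mask: 255.252.0.0
Wildcard = 255.255.255.255 - subnet mask
255 - 255 = 0
255 - 252 = 3
255 - 0 = 255
255 - 0 = 255
Wildcard: 0.3.255.255


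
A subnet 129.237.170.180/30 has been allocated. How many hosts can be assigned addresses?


Host bits = 32 - 30 = 2
Total addresses = 2^2 = 4
Usable = total - 2 (network and broadcast)
Usable hosts: 2


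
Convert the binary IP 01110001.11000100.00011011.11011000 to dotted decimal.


01110001 = 113
11000100 = 196
00011011 = 27
11011000 = 216
IP: 113.196.27.216


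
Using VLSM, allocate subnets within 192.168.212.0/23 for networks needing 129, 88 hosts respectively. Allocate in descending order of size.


129 hosts -> /24 (254 usable): 192.168.212.0/24
88 hosts -> /25 (126 usable): 192.168.213.0/25
Allocation: 192.168.212.0/24 (129 hosts, 254 usable); 192.168.213.0/25 (88 hosts, 126 usable)


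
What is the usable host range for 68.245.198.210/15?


Network: 68.244.0.0
Broadcast: 68.245.255.255
First usable = network + 1
Last usable = broadcast - 1
Range: 68.244.0.1 to 68.245.255.254


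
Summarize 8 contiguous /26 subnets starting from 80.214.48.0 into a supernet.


Original prefix: /26
Number of subnets: 8 = 2^3
New prefix = 26 - 3 = 23
Supernet: 80.214.48.0/23


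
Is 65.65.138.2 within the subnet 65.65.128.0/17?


Subnet network: 65.65.128.0
Test IP AND mask: 65.65.128.0
Yes, 65.65.138.2 is in 65.65.128.0/17


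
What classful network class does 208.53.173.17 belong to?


First octet: 208
Binary: 11010000
110xxxxx -> Class C (192-223)
Class C, default mask 255.255.255.0 (/24)


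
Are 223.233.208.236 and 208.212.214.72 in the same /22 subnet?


Mask: 255.255.252.0
223.233.208.236 AND mask = 223.233.208.0
208.212.214.72 AND mask = 208.212.212.0
No, different subnets (223.233.208.0 vs 208.212.212.0)


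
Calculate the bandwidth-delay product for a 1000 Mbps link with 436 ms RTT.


BDP = bandwidth * RTT
= 1000 Mbps * 436 ms
= 1000 * 1e6 * 436 / 1000 bits
= 436000000 bits
= 54500000 bytes
= 53222.6562 KB
BDP = 436000000 bits (54500000 bytes)


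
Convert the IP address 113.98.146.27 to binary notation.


113 = 01110001
98 = 01100010
146 = 10010010
27 = 00011011
Binary: 01110001.01100010.10010010.00011011


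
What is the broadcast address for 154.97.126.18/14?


Network: 154.96.0.0/14
Host bits = 18
Set all host bits to 1:
Broadcast: 154.99.255.255


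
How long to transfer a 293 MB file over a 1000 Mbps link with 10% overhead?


Effective throughput = 1000 * (1 - 10/100) = 900 Mbps
File size in Mb = 293 * 8 = 2344 Mb
Time = 2344 / 900
Time = 2.6044 seconds


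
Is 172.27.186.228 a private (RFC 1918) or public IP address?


RFC 1918 private ranges:
  10.0.0.0/8 (10.0.0.0 - 10.255.255.255)
  172.16.0.0/12 (172.16.0.0 - 172.31.255.255)
  192.168.0.0/16 (192.168.0.0 - 192.168.255.255)
Private (in 172.16.0.0/12)


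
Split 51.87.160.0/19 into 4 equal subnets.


New prefix = 19 + 2 = 21
Each subnet has 2048 addresses
  51.87.160.0/21
  51.87.168.0/21
  51.87.176.0/21
  51.87.184.0/21
Subnets: 51.87.160.0/21, 51.87.168.0/21, 51.87.176.0/21, 51.87.184.0/21


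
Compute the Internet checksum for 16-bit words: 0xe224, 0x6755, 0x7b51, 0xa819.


Sum all words (with carry folding):
+ 0xe224 = 0xe224
+ 0x6755 = 0x497a
+ 0x7b51 = 0xc4cb
+ 0xa819 = 0x6ce5
One's complement: ~0x6ce5
Checksum = 0x931a


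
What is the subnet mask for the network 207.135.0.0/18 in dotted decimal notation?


/18 means 18 network bits, 14 host bits
Binary: 11111111111111111100000000000000
Mask: 255.255.192.0


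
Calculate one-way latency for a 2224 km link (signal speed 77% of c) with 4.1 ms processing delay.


Speed = 0.77 * 3e5 km/s = 231000 km/s
Propagation delay = 2224 / 231000 = 0.0096 s = 9.6277 ms
Processing delay = 4.1 ms
Total one-way latency = 13.7277 ms


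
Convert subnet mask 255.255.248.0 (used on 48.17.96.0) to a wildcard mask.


Subnet mask: 255.255.248.0
Wildcard = 255.255.255.255 - subnet mask
255 - 255 = 0
255 - 255 = 0
255 - 248 = 7
255 - 0 = 255
Wildcard: 0.0.7.255


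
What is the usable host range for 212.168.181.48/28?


Network: 212.168.181.48
Broadcast: 212.168.181.63
First usable = network + 1
Last usable = broadcast - 1
Range: 212.168.181.49 to 212.168.181.62


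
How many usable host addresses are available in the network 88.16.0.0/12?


Host bits = 32 - 12 = 20
Total addresses = 2^20 = 1048576
Usable = total - 2 (network and broadcast)
Usable hosts: 1048574


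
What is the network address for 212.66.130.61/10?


IP:   11010100.01000010.10000010.00111101
Mask: 11111111.11000000.00000000.00000000
AND operation:
Net:  11010100.01000000.00000000.00000000
Network: 212.64.0.0/10


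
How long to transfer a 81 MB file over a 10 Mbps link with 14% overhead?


Effective throughput = 10 * (1 - 14/100) = 8.6 Mbps
File size in Mb = 81 * 8 = 648 Mb
Time = 648 / 8.6
Time = 75.3488 seconds


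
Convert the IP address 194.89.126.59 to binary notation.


194 = 11000010
89 = 01011001
126 = 01111110
59 = 00111011
Binary: 11000010.01011001.01111110.00111011


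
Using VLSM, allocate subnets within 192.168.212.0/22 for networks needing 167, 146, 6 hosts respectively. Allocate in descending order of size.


167 hosts -> /24 (254 usable): 192.168.212.0/24
146 hosts -> /24 (254 usable): 192.168.213.0/24
6 hosts -> /29 (6 usable): 192.168.214.0/29
Allocation: 192.168.212.0/24 (167 hosts, 254 usable); 192.168.213.0/24 (146 hosts, 254 usable); 192.168.214.0/29 (6 hosts, 6 usable)


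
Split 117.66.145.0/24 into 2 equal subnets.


New prefix = 24 + 1 = 25
Each subnet has 128 addresses
  117.66.145.0/25
  117.66.145.128/25
Subnets: 117.66.145.0/25, 117.66.145.128/25


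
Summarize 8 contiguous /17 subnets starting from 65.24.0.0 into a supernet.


Original prefix: /17
Number of subnets: 8 = 2^3
New prefix = 17 - 3 = 14
Supernet: 65.24.0.0/14


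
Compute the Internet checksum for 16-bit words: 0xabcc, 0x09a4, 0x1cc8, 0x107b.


Sum all words (with carry folding):
+ 0xabcc = 0xabcc
+ 0x09a4 = 0xb570
+ 0x1cc8 = 0xd238
+ 0x107b = 0xe2b3
One's complement: ~0xe2b3
Checksum = 0x1d4c


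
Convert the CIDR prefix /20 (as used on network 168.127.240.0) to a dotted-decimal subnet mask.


/20 means 20 network bits, 12 host bits
Binary: 11111111111111111111000000000000
Mask: 255.255.240.0


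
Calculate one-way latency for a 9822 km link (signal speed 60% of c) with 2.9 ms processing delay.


Speed = 0.6 * 3e5 km/s = 180000 km/s
Propagation delay = 9822 / 180000 = 0.0546 s = 54.5667 ms
Processing delay = 2.9 ms
Total one-way latency = 57.4667 ms


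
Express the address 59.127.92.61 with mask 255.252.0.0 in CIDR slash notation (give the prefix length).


Binary: 11111111.11111100.00000000.00000000
Count leading 1s
Prefix: /14


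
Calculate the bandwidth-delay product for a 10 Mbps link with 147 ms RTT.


BDP = bandwidth * RTT
= 10 Mbps * 147 ms
= 10 * 1e6 * 147 / 1000 bits
= 1470000 bits
= 183750 bytes
= 179.4434 KB
BDP = 1470000 bits (183750 bytes)


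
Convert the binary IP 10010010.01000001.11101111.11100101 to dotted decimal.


10010010 = 146
01000001 = 65
11101111 = 239
11100101 = 229
IP: 146.65.239.229


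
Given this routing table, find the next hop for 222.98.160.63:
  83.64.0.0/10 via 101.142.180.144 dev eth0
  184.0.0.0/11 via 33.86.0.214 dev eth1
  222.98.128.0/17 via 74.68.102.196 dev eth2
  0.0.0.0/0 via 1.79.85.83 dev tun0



Longest prefix match for 222.98.160.63:
  /10 83.64.0.0: no
  /11 184.0.0.0: no
  /17 222.98.128.0: MATCH
  /0 0.0.0.0: MATCH
Selected: next-hop 74.68.102.196 via eth2 (matched /17)


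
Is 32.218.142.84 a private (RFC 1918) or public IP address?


RFC 1918 private ranges:
  10.0.0.0/8 (10.0.0.0 - 10.255.255.255)
  172.16.0.0/12 (172.16.0.0 - 172.31.255.255)
  192.168.0.0/16 (192.168.0.0 - 192.168.255.255)
Public (not in any RFC 1918 range)


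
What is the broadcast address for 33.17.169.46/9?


Network: 33.0.0.0/9
Host bits = 23
Set all host bits to 1:
Broadcast: 33.127.255.255


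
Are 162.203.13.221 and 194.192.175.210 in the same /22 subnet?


Mask: 255.255.252.0
162.203.13.221 AND mask = 162.203.12.0
194.192.175.210 AND mask = 194.192.172.0
No, different subnets (162.203.12.0 vs 194.192.172.0)


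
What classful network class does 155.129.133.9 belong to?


First octet: 155
Binary: 10011011
10xxxxxx -> Class B (128-191)
Class B, default mask 255.255.0.0 (/16)


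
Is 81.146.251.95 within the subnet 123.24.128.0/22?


Subnet network: 123.24.128.0
Test IP AND mask: 81.146.248.0
No, 81.146.251.95 is not in 123.24.128.0/22


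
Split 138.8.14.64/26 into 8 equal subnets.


New prefix = 26 + 3 = 29
Each subnet has 8 addresses
  138.8.14.64/29
  138.8.14.72/29
  138.8.14.80/29
  138.8.14.88/29
  138.8.14.96/29
  138.8.14.104/29
  138.8.14.112/29
  138.8.14.120/29
Subnets: 138.8.14.64/29, 138.8.14.72/29, 138.8.14.80/29, 138.8.14.88/29, 138.8.14.96/29, 138.8.14.104/29, 138.8.14.112/29, 138.8.14.120/29


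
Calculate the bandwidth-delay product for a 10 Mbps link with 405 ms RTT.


BDP = bandwidth * RTT
= 10 Mbps * 405 ms
= 10 * 1e6 * 405 / 1000 bits
= 4050000 bits
= 506250 bytes
= 494.3848 KB
BDP = 4050000 bits (506250 bytes)


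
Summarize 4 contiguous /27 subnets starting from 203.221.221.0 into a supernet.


Original prefix: /27
Number of subnets: 4 = 2^2
New prefix = 27 - 2 = 25
Supernet: 203.221.221.0/25


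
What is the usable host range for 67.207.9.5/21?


Network: 67.207.8.0
Broadcast: 67.207.15.255
First usable = network + 1
Last usable = broadcast - 1
Range: 67.207.8.1 to 67.207.15.254


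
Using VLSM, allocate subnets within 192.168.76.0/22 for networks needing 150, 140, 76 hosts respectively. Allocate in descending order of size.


150 hosts -> /24 (254 usable): 192.168.76.0/24
140 hosts -> /24 (254 usable): 192.168.77.0/24
76 hosts -> /25 (126 usable): 192.168.78.0/25
Allocation: 192.168.76.0/24 (150 hosts, 254 usable); 192.168.77.0/24 (140 hosts, 254 usable); 192.168.78.0/25 (76 hosts, 126 usable)


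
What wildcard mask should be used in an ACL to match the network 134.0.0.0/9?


Subnet mask: 255.128.0.0
Wildcard = 255.255.255.255 - subnet mask
255 - 255 = 0
255 - 128 = 127
255 - 0 = 255
255 - 0 = 255
Wildcard: 0.127.255.255


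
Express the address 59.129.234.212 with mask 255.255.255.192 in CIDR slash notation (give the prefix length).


Binary: 11111111.11111111.11111111.11000000
Count leading 1s
Prefix: /26


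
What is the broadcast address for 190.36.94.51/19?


Network: 190.36.64.0/19
Host bits = 13
Set all host bits to 1:
Broadcast: 190.36.95.255


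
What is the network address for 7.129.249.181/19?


IP:   00000111.10000001.11111001.10110101
Mask: 11111111.11111111.11100000.00000000
AND operation:
Net:  00000111.10000001.11100000.00000000
Network: 7.129.224.0/19


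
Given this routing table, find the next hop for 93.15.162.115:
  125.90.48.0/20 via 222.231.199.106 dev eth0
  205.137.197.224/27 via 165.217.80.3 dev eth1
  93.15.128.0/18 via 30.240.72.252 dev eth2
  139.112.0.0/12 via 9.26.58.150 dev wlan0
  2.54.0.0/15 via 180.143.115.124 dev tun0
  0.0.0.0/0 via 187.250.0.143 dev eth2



Longest prefix match for 93.15.162.115:
  /20 125.90.48.0: no
  /27 205.137.197.224: no
  /18 93.15.128.0: MATCH
  /12 139.112.0.0: no
  /15 2.54.0.0: no
  /0 0.0.0.0: MATCH
Selected: next-hop 30.240.72.252 via eth2 (matched /18)


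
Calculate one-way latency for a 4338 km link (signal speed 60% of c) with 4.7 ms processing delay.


Speed = 0.6 * 3e5 km/s = 180000 km/s
Propagation delay = 4338 / 180000 = 0.0241 s = 24.1 ms
Processing delay = 4.7 ms
Total one-way latency = 28.8 ms


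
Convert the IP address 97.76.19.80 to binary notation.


97 = 01100001
76 = 01001100
19 = 00010011
80 = 01010000
Binary: 01100001.01001100.00010011.01010000


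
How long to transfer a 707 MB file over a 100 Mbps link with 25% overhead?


Effective throughput = 100 * (1 - 25/100) = 75 Mbps
File size in Mb = 707 * 8 = 5656 Mb
Time = 5656 / 75
Time = 75.4133 seconds


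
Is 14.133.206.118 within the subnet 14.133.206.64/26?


Subnet network: 14.133.206.64
Test IP AND mask: 14.133.206.64
Yes, 14.133.206.118 is in 14.133.206.64/26


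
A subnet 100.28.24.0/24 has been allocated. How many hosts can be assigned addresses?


Host bits = 32 - 24 = 8
Total addresses = 2^8 = 256
Usable = total - 2 (network and broadcast)
Usable hosts: 254


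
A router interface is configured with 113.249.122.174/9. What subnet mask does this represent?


/9 means 9 network bits, 23 host bits
Binary: 11111111100000000000000000000000
Mask: 255.128.0.0


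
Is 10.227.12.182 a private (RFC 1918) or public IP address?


RFC 1918 private ranges:
  10.0.0.0/8 (10.0.0.0 - 10.255.255.255)
  172.16.0.0/12 (172.16.0.0 - 172.31.255.255)
  192.168.0.0/16 (192.168.0.0 - 192.168.255.255)
Private (in 10.0.0.0/8)


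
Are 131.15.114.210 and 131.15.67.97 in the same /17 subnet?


Mask: 255.255.128.0
131.15.114.210 AND mask = 131.15.0.0
131.15.67.97 AND mask = 131.15.0.0
Yes, same subnet (131.15.0.0)


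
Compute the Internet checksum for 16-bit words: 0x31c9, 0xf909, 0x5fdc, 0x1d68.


Sum all words (with carry folding):
+ 0x31c9 = 0x31c9
+ 0xf909 = 0x2ad3
+ 0x5fdc = 0x8aaf
+ 0x1d68 = 0xa817
One's complement: ~0xa817
Checksum = 0x57e8


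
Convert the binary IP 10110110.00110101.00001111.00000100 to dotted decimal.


10110110 = 182
00110101 = 53
00001111 = 15
00000100 = 4
IP: 182.53.15.4


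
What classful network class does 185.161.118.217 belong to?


First octet: 185
Binary: 10111001
10xxxxxx -> Class B (128-191)
Class B, default mask 255.255.0.0 (/16)


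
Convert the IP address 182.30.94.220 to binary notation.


182 = 10110110
30 = 00011110
94 = 01011110
220 = 11011100
Binary: 10110110.00011110.01011110.11011100


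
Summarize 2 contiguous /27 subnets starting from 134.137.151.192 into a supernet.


Original prefix: /27
Number of subnets: 2 = 2^1
New prefix = 27 - 1 = 26
Supernet: 134.137.151.192/26


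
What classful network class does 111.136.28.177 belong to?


First octet: 111
Binary: 01101111
0xxxxxxx -> Class A (1-126)
Class A, default mask 255.0.0.0 (/8)


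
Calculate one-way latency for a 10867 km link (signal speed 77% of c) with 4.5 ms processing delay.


Speed = 0.77 * 3e5 km/s = 231000 km/s
Propagation delay = 10867 / 231000 = 0.047 s = 47.0433 ms
Processing delay = 4.5 ms
Total one-way latency = 51.5433 ms


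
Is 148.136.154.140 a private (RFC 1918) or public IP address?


RFC 1918 private ranges:
  10.0.0.0/8 (10.0.0.0 - 10.255.255.255)
  172.16.0.0/12 (172.16.0.0 - 172.31.255.255)
  192.168.0.0/16 (192.168.0.0 - 192.168.255.255)
Public (not in any RFC 1918 range)


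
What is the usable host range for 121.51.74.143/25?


Network: 121.51.74.128
Broadcast: 121.51.74.255
First usable = network + 1
Last usable = broadcast - 1
Range: 121.51.74.129 to 121.51.74.254


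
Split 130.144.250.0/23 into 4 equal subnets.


New prefix = 23 + 2 = 25
Each subnet has 128 addresses
  130.144.250.0/25
  130.144.250.128/25
  130.144.251.0/25
  130.144.251.128/25
Subnets: 130.144.250.0/25, 130.144.250.128/25, 130.144.251.0/25, 130.144.251.128/25


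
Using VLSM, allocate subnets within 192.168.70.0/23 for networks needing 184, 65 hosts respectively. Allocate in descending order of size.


184 hosts -> /24 (254 usable): 192.168.70.0/24
65 hosts -> /25 (126 usable): 192.168.71.0/25
Allocation: 192.168.70.0/24 (184 hosts, 254 usable); 192.168.71.0/25 (65 hosts, 126 usable)


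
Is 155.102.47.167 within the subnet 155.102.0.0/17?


Subnet network: 155.102.0.0
Test IP AND mask: 155.102.0.0
Yes, 155.102.47.167 is in 155.102.0.0/17


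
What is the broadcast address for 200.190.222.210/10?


Network: 200.128.0.0/10
Host bits = 22
Set all host bits to 1:
Broadcast: 200.191.255.255


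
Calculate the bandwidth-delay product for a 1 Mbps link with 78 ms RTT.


BDP = bandwidth * RTT
= 1 Mbps * 78 ms
= 1 * 1e6 * 78 / 1000 bits
= 78000 bits
= 9750 bytes
= 9.5215 KB
BDP = 78000 bits (9750 bytes)


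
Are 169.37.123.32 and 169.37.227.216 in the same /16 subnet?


Mask: 255.255.0.0
169.37.123.32 AND mask = 169.37.0.0
169.37.227.216 AND mask = 169.37.0.0
Yes, same subnet (169.37.0.0)


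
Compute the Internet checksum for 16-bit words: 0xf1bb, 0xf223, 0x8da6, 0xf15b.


Sum all words (with carry folding):
+ 0xf1bb = 0xf1bb
+ 0xf223 = 0xe3df
+ 0x8da6 = 0x7186
+ 0xf15b = 0x62e2
One's complement: ~0x62e2
Checksum = 0x9d1d


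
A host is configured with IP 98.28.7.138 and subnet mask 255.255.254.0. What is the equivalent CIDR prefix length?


Binary: 11111111.11111111.11111110.00000000
Count leading 1s
Prefix: /23


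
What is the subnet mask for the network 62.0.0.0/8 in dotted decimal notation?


/8 means 8 network bits, 24 host bits
Binary: 11111111000000000000000000000000
Mask: 255.0.0.0


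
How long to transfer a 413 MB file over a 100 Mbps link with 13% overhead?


Effective throughput = 100 * (1 - 13/100) = 87 Mbps
File size in Mb = 413 * 8 = 3304 Mb
Time = 3304 / 87
Time = 37.977 seconds


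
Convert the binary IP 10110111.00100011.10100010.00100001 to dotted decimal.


10110111 = 183
00100011 = 35
10100010 = 162
00100001 = 33
IP: 183.35.162.33


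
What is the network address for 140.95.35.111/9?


IP:   10001100.01011111.00100011.01101111
Mask: 11111111.10000000.00000000.00000000
AND operation:
Net:  10001100.00000000.00000000.00000000
Network: 140.0.0.0/9


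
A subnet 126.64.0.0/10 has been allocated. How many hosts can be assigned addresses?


Host bits = 32 - 10 = 22
Total addresses = 2^22 = 4194304
Usable = total - 2 (network and broadcast)
Usable hosts: 4194302


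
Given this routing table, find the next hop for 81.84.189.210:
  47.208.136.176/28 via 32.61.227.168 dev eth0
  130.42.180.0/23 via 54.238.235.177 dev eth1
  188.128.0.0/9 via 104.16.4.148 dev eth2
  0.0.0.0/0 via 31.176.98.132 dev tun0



Longest prefix match for 81.84.189.210:
  /28 47.208.136.176: no
  /23 130.42.180.0: no
  /9 188.128.0.0: no
  /0 0.0.0.0: MATCH
Selected: next-hop 31.176.98.132 via tun0 (matched /0)


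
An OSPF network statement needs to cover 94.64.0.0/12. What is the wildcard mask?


Subnet mask: 255.240.0.0
Wildcard = 255.255.255.255 - subnet mask
255 - 255 = 0
255 - 240 = 15
255 - 0 = 255
255 - 0 = 255
Wildcard: 0.15.255.255


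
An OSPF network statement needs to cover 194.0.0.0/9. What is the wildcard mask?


Subnet mask: 255.128.0.0
Wildcard = 255.255.255.255 - subnet mask
255 - 255 = 0
255 - 128 = 127
255 - 0 = 255
255 - 0 = 255
Wildcard: 0.127.255.255


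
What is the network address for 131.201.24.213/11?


IP:   10000011.11001001.00011000.11010101
Mask: 11111111.11100000.00000000.00000000
AND operation:
Net:  10000011.11000000.00000000.00000000
Network: 131.192.0.0/11


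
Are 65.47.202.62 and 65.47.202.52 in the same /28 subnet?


Mask: 255.255.255.240
65.47.202.62 AND mask = 65.47.202.48
65.47.202.52 AND mask = 65.47.202.48
Yes, same subnet (65.47.202.48)


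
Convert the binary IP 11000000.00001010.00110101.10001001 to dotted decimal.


11000000 = 192
00001010 = 10
00110101 = 53
10001001 = 137
IP: 192.10.53.137


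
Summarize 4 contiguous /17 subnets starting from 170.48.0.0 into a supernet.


Original prefix: /17
Number of subnets: 4 = 2^2
New prefix = 17 - 2 = 15
Supernet: 170.48.0.0/15


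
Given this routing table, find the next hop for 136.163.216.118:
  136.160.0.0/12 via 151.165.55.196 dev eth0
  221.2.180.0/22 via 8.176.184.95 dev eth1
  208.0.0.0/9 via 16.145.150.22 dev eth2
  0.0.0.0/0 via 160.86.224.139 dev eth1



Longest prefix match for 136.163.216.118:
  /12 136.160.0.0: MATCH
  /22 221.2.180.0: no
  /9 208.0.0.0: no
  /0 0.0.0.0: MATCH
Selected: next-hop 151.165.55.196 via eth0 (matched /12)


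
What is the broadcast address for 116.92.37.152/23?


Network: 116.92.36.0/23
Host bits = 9
Set all host bits to 1:
Broadcast: 116.92.37.255


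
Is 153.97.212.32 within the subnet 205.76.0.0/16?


Subnet network: 205.76.0.0
Test IP AND mask: 153.97.0.0
No, 153.97.212.32 is not in 205.76.0.0/16


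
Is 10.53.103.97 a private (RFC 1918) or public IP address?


RFC 1918 private ranges:
  10.0.0.0/8 (10.0.0.0 - 10.255.255.255)
  172.16.0.0/12 (172.16.0.0 - 172.31.255.255)
  192.168.0.0/16 (192.168.0.0 - 192.168.255.255)
Private (in 10.0.0.0/8)


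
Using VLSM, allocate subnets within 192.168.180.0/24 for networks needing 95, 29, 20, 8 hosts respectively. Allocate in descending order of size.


95 hosts -> /25 (126 usable): 192.168.180.0/25
29 hosts -> /27 (30 usable): 192.168.180.128/27
20 hosts -> /27 (30 usable): 192.168.180.160/27
8 hosts -> /28 (14 usable): 192.168.180.192/28
Allocation: 192.168.180.0/25 (95 hosts, 126 usable); 192.168.180.128/27 (29 hosts, 30 usable); 192.168.180.160/27 (20 hosts, 30 usable); 192.168.180.192/28 (8 hosts, 14 usable)


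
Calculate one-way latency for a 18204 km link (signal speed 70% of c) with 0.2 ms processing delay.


Speed = 0.7 * 3e5 km/s = 210000 km/s
Propagation delay = 18204 / 210000 = 0.0867 s = 86.6857 ms
Processing delay = 0.2 ms
Total one-way latency = 86.8857 ms


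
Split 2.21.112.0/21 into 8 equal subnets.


New prefix = 21 + 3 = 24
Each subnet has 256 addresses
  2.21.112.0/24
  2.21.113.0/24
  2.21.114.0/24
  2.21.115.0/24
  2.21.116.0/24
  2.21.117.0/24
  2.21.118.0/24
  2.21.119.0/24
Subnets: 2.21.112.0/24, 2.21.113.0/24, 2.21.114.0/24, 2.21.115.0/24, 2.21.116.0/24, 2.21.117.0/24, 2.21.118.0/24, 2.21.119.0/24


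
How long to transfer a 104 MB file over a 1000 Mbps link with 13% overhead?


Effective throughput = 1000 * (1 - 13/100) = 870 Mbps
File size in Mb = 104 * 8 = 832 Mb
Time = 832 / 870
Time = 0.9563 seconds


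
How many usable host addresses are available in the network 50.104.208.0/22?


Host bits = 32 - 22 = 10
Total addresses = 2^10 = 1024
Usable = total - 2 (network and broadcast)
Usable hosts: 1022


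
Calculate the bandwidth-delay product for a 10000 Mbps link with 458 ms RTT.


BDP = bandwidth * RTT
= 10000 Mbps * 458 ms
= 10000 * 1e6 * 458 / 1000 bits
= 4580000000 bits
= 572500000 bytes
= 559082.0312 KB
BDP = 4580000000 bits (572500000 bytes)


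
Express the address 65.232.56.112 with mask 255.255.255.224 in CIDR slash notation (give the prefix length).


Binary: 11111111.11111111.11111111.11100000
Count leading 1s
Prefix: /27


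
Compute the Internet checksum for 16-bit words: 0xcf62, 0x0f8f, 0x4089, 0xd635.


Sum all words (with carry folding):
+ 0xcf62 = 0xcf62
+ 0x0f8f = 0xdef1
+ 0x4089 = 0x1f7b
+ 0xd635 = 0xf5b0
One's complement: ~0xf5b0
Checksum = 0x0a4f


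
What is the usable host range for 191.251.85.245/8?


Network: 191.0.0.0
Broadcast: 191.255.255.255
First usable = network + 1
Last usable = broadcast - 1
Range: 191.0.0.1 to 191.255.255.254


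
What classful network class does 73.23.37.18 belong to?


First octet: 73
Binary: 01001001
0xxxxxxx -> Class A (1-126)
Class A, default mask 255.0.0.0 (/8)


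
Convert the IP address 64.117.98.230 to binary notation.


64 = 01000000
117 = 01110101
98 = 01100010
230 = 11100110
Binary: 01000000.01110101.01100010.11100110


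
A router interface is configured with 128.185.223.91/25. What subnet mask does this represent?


/25 means 25 network bits, 7 host bits
Binary: 11111111111111111111111110000000
Mask: 255.255.255.128


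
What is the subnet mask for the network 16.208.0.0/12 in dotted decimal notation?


/12 means 12 network bits, 20 host bits
Binary: 11111111111100000000000000000000
Mask: 255.240.0.0


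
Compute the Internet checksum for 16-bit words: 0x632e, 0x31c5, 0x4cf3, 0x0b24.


Sum all words (with carry folding):
+ 0x632e = 0x632e
+ 0x31c5 = 0x94f3
+ 0x4cf3 = 0xe1e6
+ 0x0b24 = 0xed0a
One's complement: ~0xed0a
Checksum = 0x12f5


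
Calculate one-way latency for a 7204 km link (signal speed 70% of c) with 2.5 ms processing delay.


Speed = 0.7 * 3e5 km/s = 210000 km/s
Propagation delay = 7204 / 210000 = 0.0343 s = 34.3048 ms
Processing delay = 2.5 ms
Total one-way latency = 36.8048 ms


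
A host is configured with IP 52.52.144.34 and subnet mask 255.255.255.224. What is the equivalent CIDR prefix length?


Binary: 11111111.11111111.11111111.11100000
Count leading 1s
Prefix: /27


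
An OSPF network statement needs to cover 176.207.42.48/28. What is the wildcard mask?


Subnet mask: 255.255.255.240
Wildcard = 255.255.255.255 - subnet mask
255 - 255 = 0
255 - 255 = 0
255 - 255 = 0
255 - 240 = 15
Wildcard: 0.0.0.15


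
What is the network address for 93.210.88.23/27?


IP:   01011101.11010010.01011000.00010111
Mask: 11111111.11111111.11111111.11100000
AND operation:
Net:  01011101.11010010.01011000.00000000
Network: 93.210.88.0/27


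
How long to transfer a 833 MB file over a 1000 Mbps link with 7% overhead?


Effective throughput = 1000 * (1 - 7/100) = 930.0 Mbps
File size in Mb = 833 * 8 = 6664 Mb
Time = 6664 / 930.0
Time = 7.1656 seconds


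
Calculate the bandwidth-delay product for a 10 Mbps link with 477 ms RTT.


BDP = bandwidth * RTT
= 10 Mbps * 477 ms
= 10 * 1e6 * 477 / 1000 bits
= 4770000 bits
= 596250 bytes
= 582.2754 KB
BDP = 4770000 bits (596250 bytes)


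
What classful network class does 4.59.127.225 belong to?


First octet: 4
Binary: 00000100
0xxxxxxx -> Class A (1-126)
Class A, default mask 255.0.0.0 (/8)


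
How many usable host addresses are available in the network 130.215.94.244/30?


Host bits = 32 - 30 = 2
Total addresses = 2^2 = 4
Usable = total - 2 (network and broadcast)
Usable hosts: 2


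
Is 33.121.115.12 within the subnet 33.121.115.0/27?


Subnet network: 33.121.115.0
Test IP AND mask: 33.121.115.0
Yes, 33.121.115.12 is in 33.121.115.0/27


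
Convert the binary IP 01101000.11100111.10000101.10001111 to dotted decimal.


01101000 = 104
11100111 = 231
10000101 = 133
10001111 = 143
IP: 104.231.133.143


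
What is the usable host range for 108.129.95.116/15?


Network: 108.128.0.0
Broadcast: 108.129.255.255
First usable = network + 1
Last usable = broadcast - 1
Range: 108.128.0.1 to 108.129.255.254


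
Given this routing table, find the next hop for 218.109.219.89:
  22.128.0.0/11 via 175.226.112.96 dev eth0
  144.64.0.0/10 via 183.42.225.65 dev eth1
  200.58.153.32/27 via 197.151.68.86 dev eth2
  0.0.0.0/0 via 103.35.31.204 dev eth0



Longest prefix match for 218.109.219.89:
  /11 22.128.0.0: no
  /10 144.64.0.0: no
  /27 200.58.153.32: no
  /0 0.0.0.0: MATCH
Selected: next-hop 103.35.31.204 via eth0 (matched /0)


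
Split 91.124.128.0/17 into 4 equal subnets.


New prefix = 17 + 2 = 19
Each subnet has 8192 addresses
  91.124.128.0/19
  91.124.160.0/19
  91.124.192.0/19
  91.124.224.0/19
Subnets: 91.124.128.0/19, 91.124.160.0/19, 91.124.192.0/19, 91.124.224.0/19


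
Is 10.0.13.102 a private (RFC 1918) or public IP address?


RFC 1918 private ranges:
  10.0.0.0/8 (10.0.0.0 - 10.255.255.255)
  172.16.0.0/12 (172.16.0.0 - 172.31.255.255)
  192.168.0.0/16 (192.168.0.0 - 192.168.255.255)
Private (in 10.0.0.0/8)


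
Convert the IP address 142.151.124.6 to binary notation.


142 = 10001110
151 = 10010111
124 = 01111100
6 = 00000110
Binary: 10001110.10010111.01111100.00000110


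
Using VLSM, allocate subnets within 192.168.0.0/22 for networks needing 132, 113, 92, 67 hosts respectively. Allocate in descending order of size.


132 hosts -> /24 (254 usable): 192.168.0.0/24
113 hosts -> /25 (126 usable): 192.168.1.0/25
92 hosts -> /25 (126 usable): 192.168.1.128/25
67 hosts -> /25 (126 usable): 192.168.2.0/25
Allocation: 192.168.0.0/24 (132 hosts, 254 usable); 192.168.1.0/25 (113 hosts, 126 usable); 192.168.1.128/25 (92 hosts, 126 usable); 192.168.2.0/25 (67 hosts, 126 usable)


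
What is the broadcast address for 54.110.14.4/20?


Network: 54.110.0.0/20
Host bits = 12
Set all host bits to 1:
Broadcast: 54.110.15.255


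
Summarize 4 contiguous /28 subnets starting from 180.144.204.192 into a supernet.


Original prefix: /28
Number of subnets: 4 = 2^2
New prefix = 28 - 2 = 26
Supernet: 180.144.204.192/26


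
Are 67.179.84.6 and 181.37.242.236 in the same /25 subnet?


Mask: 255.255.255.128
67.179.84.6 AND mask = 67.179.84.0
181.37.242.236 AND mask = 181.37.242.128
No, different subnets (67.179.84.0 vs 181.37.242.128)


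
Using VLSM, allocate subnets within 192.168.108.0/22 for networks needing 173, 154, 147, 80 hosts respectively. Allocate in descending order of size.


173 hosts -> /24 (254 usable): 192.168.108.0/24
154 hosts -> /24 (254 usable): 192.168.109.0/24
147 hosts -> /24 (254 usable): 192.168.110.0/24
80 hosts -> /25 (126 usable): 192.168.111.0/25
Allocation: 192.168.108.0/24 (173 hosts, 254 usable); 192.168.109.0/24 (154 hosts, 254 usable); 192.168.110.0/24 (147 hosts, 254 usable); 192.168.111.0/25 (80 hosts, 126 usable)
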